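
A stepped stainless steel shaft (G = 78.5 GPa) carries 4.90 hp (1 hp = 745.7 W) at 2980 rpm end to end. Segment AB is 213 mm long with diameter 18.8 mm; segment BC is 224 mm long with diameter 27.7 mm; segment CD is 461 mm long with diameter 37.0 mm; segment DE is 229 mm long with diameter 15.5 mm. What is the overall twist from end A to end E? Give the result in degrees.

ω = 2π·2980/60 = 312.1 rad/s, so T = P/ω = 4.90×745.7 / 312.1 = 11.71 N·m.
J_AB = π(0.0188)⁴/32 = 1.23×10^-8 m⁴; J_BC = π(0.0277)⁴/32 = 5.78×10^-8 m⁴; J_CD = π(0.0370)⁴/32 = 1.84×10^-7 m⁴; J_DE = π(0.0155)⁴/32 = 5.67×10^-9 m⁴.
θ = (T/G)·Σ L_i/J_i = (11.71/78.5×10⁹)·(0.213/1.23×10^-8 + 0.224/5.78×10^-8 + 0.461/1.84×10^-7 + 0.229/5.67×10^-9) = 9.570×10^-3 rad.

0.548°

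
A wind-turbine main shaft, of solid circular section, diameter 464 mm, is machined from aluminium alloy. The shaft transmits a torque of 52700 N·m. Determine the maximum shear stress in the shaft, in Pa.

J = πd⁴/32 = π(0.464)⁴/32 = 4.551×10^-3 m⁴.
τ_max = T·r/J = 52700 × 0.232 / 4.551×10^-3 = 2.687×10^6 Pa.

2.69e6 Pa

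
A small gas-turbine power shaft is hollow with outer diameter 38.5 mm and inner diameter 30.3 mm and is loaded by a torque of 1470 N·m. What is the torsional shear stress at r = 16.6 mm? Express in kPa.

J = π(d_o⁴ − d_i⁴)/32 = π(0.0385⁴ − 0.0303⁴)/32 = 1.329×10^-7 m⁴.
Shear stress varies linearly with radius: τ = T·r/J = 1470 × 0.0166 / 1.329×10^-7 = 1.835×10^8 Pa.

184000 kPa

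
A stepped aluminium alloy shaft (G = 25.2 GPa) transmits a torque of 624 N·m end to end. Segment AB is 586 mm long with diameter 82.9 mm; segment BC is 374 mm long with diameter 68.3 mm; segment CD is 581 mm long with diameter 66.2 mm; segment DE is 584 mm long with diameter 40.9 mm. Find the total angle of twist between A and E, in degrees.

3.88°

J_AB = π(0.0829)⁴/32 = 4.64×10^-6 m⁴; J_BC = π(0.0683)⁴/32 = 2.14×10^-6 m⁴; J_CD = π(0.0662)⁴/32 = 1.89×10^-6 m⁴; J_DE = π(0.0409)⁴/32 = 2.75×10^-7 m⁴.
θ = (T/G)·Σ L_i/J_i = (624.0/25.2×10⁹)·(0.586/4.64×10^-6 + 0.374/2.14×10^-6 + 0.581/1.89×10^-6 + 0.584/2.75×10^-7) = 0.06773 rad.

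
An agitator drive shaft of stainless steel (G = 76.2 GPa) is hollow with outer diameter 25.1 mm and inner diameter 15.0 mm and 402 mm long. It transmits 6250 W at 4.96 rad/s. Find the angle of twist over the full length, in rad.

0.196 rad

ω = 4.96 rad/s, so T = P/ω = 6250 / 4.960 = 1260 N·m.
J = π(d_o⁴ − d_i⁴)/32 = π(0.0251⁴ − 0.0150⁴)/32 = 3.400×10^-8 m⁴.
θ = T·L/(G·J) = 1260 × 0.402 / (76.2×10⁹ × 3.400×10^-8) = 0.1955 rad.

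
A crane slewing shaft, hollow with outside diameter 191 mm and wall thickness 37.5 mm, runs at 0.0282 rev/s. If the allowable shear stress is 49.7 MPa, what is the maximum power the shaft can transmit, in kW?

J = π(d_o⁴ − d_i⁴)/32 = π(0.191⁴ − 0.116⁴)/32 = 1.129×10^-4 m⁴.
T_max = τ_allow·J/r = 4.97×10^7 × 1.129×10^-4 / 0.0955 = 58750 N·m.
ω = 2π·0.0282 = 0.1772 rad/s, so P_max = T_max·ω = 1.041×10^4 W.

10.4 kW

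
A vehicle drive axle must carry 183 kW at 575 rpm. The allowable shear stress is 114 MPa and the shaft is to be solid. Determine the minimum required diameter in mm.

51.4 mm

ω = 2π·575/60 = 60.21 rad/s, so T = P/ω = 183×10³ / 60.21 = 3039 N·m.
For a solid shaft τ_max = 16T/(πd³), so d = (16T/(π τ_allow))^(1/3) = (16·3039/(π·1.14×10^8))^(1/3) = 0.05140 m.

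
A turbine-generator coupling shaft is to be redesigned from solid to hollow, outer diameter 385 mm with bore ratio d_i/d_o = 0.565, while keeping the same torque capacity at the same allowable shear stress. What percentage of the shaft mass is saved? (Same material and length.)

26.9 %

Equal τ_max and T ⇒ the solid shaft needs d_s³ = d_o³(1−k⁴), so d_s = 385·(1−0.565⁴)^(1/3) = 371.5 mm.
Area ratio A_h/A_s = d_o²(1−k²)/d_s² = (1−k²)/(1−k⁴)^(2/3) = 0.7313.
Mass saving = 1 − 0.7313 = 26.9 %.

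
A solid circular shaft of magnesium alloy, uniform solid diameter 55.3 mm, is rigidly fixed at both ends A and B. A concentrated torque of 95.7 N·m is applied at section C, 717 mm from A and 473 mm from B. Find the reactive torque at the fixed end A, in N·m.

38.0 N·m

With uniform GJ and both ends fixed, compatibility θ_AC = θ_CB gives T_A·a = T_B·b, together with T_A + T_B = T₀.
T_A = T₀·b/(a+b) = 95.70·473/1190 = 38.04 N·m; T_B = 57.66 N·m.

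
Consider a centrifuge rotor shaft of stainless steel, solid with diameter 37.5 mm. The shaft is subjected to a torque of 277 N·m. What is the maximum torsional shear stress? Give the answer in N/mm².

26.8 N/mm²

J = πd⁴/32 = π(0.0375)⁴/32 = 1.941×10^-7 m⁴.
τ_max = T·r/J = 277.0 × 0.0187 / 1.941×10^-7 = 2.675×10^7 Pa.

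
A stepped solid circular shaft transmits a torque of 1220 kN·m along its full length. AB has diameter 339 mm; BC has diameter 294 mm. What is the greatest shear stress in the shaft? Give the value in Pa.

2.45e8 Pa

Under the same torque, τ_max = 16T/(πd³) is largest where d is smallest — segment BC (d = 294 mm).
τ_max = 16·1.220e6/(π·(0.294)³) = 2.445×10^8 Pa.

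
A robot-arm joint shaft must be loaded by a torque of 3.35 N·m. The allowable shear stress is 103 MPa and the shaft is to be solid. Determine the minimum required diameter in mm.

For a solid shaft τ_max = 16T/(πd³), so d = (16T/(π τ_allow))^(1/3) = (16·3.350/(π·1.03×10^8))^(1/3) = 0.005492 m.

5.49 mm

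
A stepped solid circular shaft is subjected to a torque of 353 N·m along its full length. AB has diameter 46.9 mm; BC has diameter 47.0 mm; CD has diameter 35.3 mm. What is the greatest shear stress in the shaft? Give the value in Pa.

Under the same torque, τ_max = 16T/(πd³) is largest where d is smallest — segment CD (d = 35.3 mm).
τ_max = 16·353.0/(π·(0.0353)³) = 4.087×10^7 Pa.

4.09e7 Pa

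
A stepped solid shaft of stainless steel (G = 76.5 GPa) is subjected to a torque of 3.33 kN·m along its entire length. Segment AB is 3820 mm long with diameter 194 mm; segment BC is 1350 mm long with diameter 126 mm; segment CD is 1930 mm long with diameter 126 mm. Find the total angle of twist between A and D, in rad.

0.00697 rad

J_AB = π(0.194)⁴/32 = 1.39×10^-4 m⁴; J_BC = π(0.126)⁴/32 = 2.47×10^-5 m⁴; J_CD = π(0.126)⁴/32 = 2.47×10^-5 m⁴.
θ = (T/G)·Σ L_i/J_i = (3330/76.5×10⁹)·(3.82/1.39×10^-4 + 1.35/2.47×10^-5 + 1.93/2.47×10^-5) = 6.966×10^-3 rad.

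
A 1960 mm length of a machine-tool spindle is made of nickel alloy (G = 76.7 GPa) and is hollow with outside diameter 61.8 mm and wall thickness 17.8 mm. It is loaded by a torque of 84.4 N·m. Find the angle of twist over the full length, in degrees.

0.0892°

J = π(d_o⁴ − d_i⁴)/32 = π(0.0618⁴ − 0.0262⁴)/32 = 1.386×10^-6 m⁴.
θ = T·L/(G·J) = 84.40 × 1.96 / (76.7×10⁹ × 1.386×10^-6) = 1.556×10^-3 rad.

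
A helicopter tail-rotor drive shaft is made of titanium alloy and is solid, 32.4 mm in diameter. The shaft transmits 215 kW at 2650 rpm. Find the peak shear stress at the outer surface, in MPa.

ω = 2π·2650/60 = 277.5 rad/s, so T = P/ω = 215×10³ / 277.5 = 774.8 N·m.
J = πd⁴/32 = π(0.0324)⁴/32 = 1.082×10^-7 m⁴.
τ_max = T·r/J = 774.8 × 0.0162 / 1.082×10^-7 = 1.160×10^8 Pa.

116 MPa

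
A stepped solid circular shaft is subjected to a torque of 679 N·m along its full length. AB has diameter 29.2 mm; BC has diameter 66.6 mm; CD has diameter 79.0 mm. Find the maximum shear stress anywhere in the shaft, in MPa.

Under the same torque, τ_max = 16T/(πd³) is largest where d is smallest — segment AB (d = 29.2 mm).
τ_max = 16·679.0/(π·(0.0292)³) = 1.389×10^8 Pa.

139 MPa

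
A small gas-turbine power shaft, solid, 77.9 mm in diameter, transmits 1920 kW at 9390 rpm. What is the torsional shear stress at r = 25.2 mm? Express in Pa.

ω = 2π·9390/60 = 983.3 rad/s, so T = P/ω = 1920×10³ / 983.3 = 1953 N·m.
J = πd⁴/32 = π(0.0779)⁴/32 = 3.615×10^-6 m⁴.
Shear stress varies linearly with radius: τ = T·r/J = 1953 × 0.0252 / 3.615×10^-6 = 1.361×10^7 Pa.

1.36e7 Pa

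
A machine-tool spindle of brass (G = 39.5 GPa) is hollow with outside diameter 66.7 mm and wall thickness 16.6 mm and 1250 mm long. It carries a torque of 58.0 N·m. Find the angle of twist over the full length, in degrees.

J = π(d_o⁴ − d_i⁴)/32 = π(0.0667⁴ − 0.0335⁴)/32 = 1.819×10^-6 m⁴.
θ = T·L/(G·J) = 58.00 × 1.25 / (39.5×10⁹ × 1.819×10^-6) = 1.009×10^-3 rad.

0.0578°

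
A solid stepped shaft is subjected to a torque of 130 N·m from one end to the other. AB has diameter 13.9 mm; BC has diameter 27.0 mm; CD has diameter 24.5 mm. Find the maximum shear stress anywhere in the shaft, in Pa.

2.47e8 Pa

Under the same torque, τ_max = 16T/(πd³) is largest where d is smallest — segment AB (d = 13.9 mm).
τ_max = 16·130.0/(π·(0.0139)³) = 2.465×10^8 Pa.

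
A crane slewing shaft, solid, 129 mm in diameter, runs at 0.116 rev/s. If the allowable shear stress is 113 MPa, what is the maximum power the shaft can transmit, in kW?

J = πd⁴/32 = π(0.129)⁴/32 = 2.719×10^-5 m⁴.
T_max = τ_allow·J/r = 1.13×10^8 × 2.719×10^-5 / 0.0645 = 47630 N·m.
ω = 2π·0.116 = 0.7288 rad/s, so P_max = T_max·ω = 3.471×10^4 W.

34.7 kW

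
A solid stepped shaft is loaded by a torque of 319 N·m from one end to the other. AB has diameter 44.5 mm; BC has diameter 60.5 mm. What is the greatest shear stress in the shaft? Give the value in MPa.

Under the same torque, τ_max = 16T/(πd³) is largest where d is smallest — segment AB (d = 44.5 mm).
τ_max = 16·319.0/(π·(0.0445)³) = 1.844×10^7 Pa.

18.4 MPa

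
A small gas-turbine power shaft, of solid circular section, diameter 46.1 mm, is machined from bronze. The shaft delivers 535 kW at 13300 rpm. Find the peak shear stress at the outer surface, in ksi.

ω = 2π·13300/60 = 1393 rad/s, so T = P/ω = 535×10³ / 1393 = 384.1 N·m.
J = πd⁴/32 = π(0.0461)⁴/32 = 4.434×10^-7 m⁴.
τ_max = T·r/J = 384.1 × 0.0231 / 4.434×10^-7 = 1.997×10^7 Pa.

2.90 ksi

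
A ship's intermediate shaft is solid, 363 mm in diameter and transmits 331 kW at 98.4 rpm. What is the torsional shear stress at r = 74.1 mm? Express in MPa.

ω = 2π·98.4/60 = 10.30 rad/s, so T = P/ω = 331×10³ / 10.30 = 32120 N·m.
J = πd⁴/32 = π(0.363)⁴/32 = 1.705×10^-3 m⁴.
Shear stress varies linearly with radius: τ = T·r/J = 32120 × 0.0741 / 1.705×10^-3 = 1.396×10^6 Pa.

1.40 MPa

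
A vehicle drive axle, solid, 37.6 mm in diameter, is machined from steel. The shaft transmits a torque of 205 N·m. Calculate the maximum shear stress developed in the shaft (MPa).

J = πd⁴/32 = π(0.0376)⁴/32 = 1.962×10^-7 m⁴.
τ_max = T·r/J = 205.0 × 0.0188 / 1.962×10^-7 = 1.964×10^7 Pa.

19.6 MPa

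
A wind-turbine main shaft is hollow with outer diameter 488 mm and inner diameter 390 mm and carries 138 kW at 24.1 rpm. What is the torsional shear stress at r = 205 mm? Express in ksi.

ω = 2π·24.1/60 = 2.524 rad/s, so T = P/ω = 138×10³ / 2.524 = 54680 N·m.
J = π(d_o⁴ − d_i⁴)/32 = π(0.488⁴ − 0.390⁴)/32 = 3.297×10^-3 m⁴.
Shear stress varies linearly with radius: τ = T·r/J = 54680 × 0.205 / 3.297×10^-3 = 3.400×10^6 Pa.

0.493 ksi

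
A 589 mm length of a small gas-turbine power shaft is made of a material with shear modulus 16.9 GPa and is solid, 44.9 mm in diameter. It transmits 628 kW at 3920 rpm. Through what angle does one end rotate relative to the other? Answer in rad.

ω = 2π·3920/60 = 410.5 rad/s, so T = P/ω = 628×10³ / 410.5 = 1530 N·m.
J = πd⁴/32 = π(0.0449)⁴/32 = 3.990×10^-7 m⁴.
θ = T·L/(G·J) = 1530 × 0.589 / (16.9×10⁹ × 3.990×10^-7) = 0.1336 rad.

0.134 rad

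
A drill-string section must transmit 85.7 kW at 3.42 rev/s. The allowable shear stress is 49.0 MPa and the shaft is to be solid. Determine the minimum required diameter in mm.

74.6 mm

ω = 2π·3.42 = 21.49 rad/s, so T = P/ω = 85.7×10³ / 21.49 = 3988 N·m.
For a solid shaft τ_max = 16T/(πd³), so d = (16T/(π τ_allow))^(1/3) = (16·3988/(π·4.90×10^7))^(1/3) = 0.07456 m.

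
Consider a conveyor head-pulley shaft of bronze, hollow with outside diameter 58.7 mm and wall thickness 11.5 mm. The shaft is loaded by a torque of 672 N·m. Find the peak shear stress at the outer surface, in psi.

J = π(d_o⁴ − d_i⁴)/32 = π(0.0587⁴ − 0.0357⁴)/32 = 1.006×10^-6 m⁴.
τ_max = T·r/J = 672.0 × 0.0294 / 1.006×10^-6 = 1.960×10^7 Pa.

2840 psi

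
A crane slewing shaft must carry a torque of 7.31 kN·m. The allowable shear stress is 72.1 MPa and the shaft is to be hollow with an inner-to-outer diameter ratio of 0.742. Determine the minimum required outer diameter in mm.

90.5 mm

For a hollow shaft with d_i/d_o = 0.742: τ_max = 16T/(π d_o³ (1−k⁴)), so d_o = [16T/(π τ_allow (1−k⁴))]^(1/3) = [16·7310/(π·7.21×10^7·0.6969)]^(1/3) = 0.09049 m.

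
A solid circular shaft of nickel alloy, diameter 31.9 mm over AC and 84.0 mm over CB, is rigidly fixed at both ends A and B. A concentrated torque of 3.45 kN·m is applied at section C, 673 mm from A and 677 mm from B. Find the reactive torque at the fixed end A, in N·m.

70.7 N·m

Compatibility: T_A·a/J_AC = T_B·b/J_CB with T_A + T_B = T₀.
J_AC = 1.02×10^-7 m⁴, J_CB = 4.89×10^-6 m⁴, so T_A = T₀·(J_AC/a)/((J_AC/a)+(J_CB/b)) = 70.70 N·m, T_B = 3379 N·m.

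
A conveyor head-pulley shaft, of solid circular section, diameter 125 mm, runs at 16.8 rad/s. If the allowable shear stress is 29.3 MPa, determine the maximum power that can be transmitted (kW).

189 kW

J = πd⁴/32 = π(0.125)⁴/32 = 2.397×10^-5 m⁴.
T_max = τ_allow·J/r = 2.93×10^7 × 2.397×10^-5 / 0.0625 = 11240 N·m.
ω = 16.8 rad/s, so P_max = T_max·ω = 1.888×10^5 W.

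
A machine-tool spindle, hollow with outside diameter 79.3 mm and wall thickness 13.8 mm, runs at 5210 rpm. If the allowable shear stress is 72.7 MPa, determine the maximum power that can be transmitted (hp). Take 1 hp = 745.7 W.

4270 hp

J = π(d_o⁴ − d_i⁴)/32 = π(0.0793⁴ − 0.0517⁴)/32 = 3.181×10^-6 m⁴.
T_max = τ_allow·J/r = 7.27×10^7 × 3.181×10^-6 / 0.0396 = 5832 N·m.
ω = 2π·5210/60 = 545.6 rad/s, so P_max = T_max·ω = 3.182×10^6 W.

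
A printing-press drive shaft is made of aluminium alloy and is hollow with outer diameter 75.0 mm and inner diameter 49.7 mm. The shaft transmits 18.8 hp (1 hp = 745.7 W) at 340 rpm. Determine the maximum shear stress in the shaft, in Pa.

5.89e6 Pa

ω = 2π·340/60 = 35.60 rad/s, so T = P/ω = 18.8×745.7 / 35.60 = 393.7 N·m.
J = π(d_o⁴ − d_i⁴)/32 = π(0.0750⁴ − 0.0497⁴)/32 = 2.507×10^-6 m⁴.
τ_max = T·r/J = 393.7 × 0.0375 / 2.507×10^-6 = 5.889×10^6 Pa.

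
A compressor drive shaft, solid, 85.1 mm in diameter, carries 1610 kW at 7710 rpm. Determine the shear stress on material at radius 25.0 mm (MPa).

ω = 2π·7710/60 = 807.4 rad/s, so T = P/ω = 1610×10³ / 807.4 = 1994 N·m.
J = πd⁴/32 = π(0.0851)⁴/32 = 5.149×10^-6 m⁴.
Shear stress varies linearly with radius: τ = T·r/J = 1994 × 0.0250 / 5.149×10^-6 = 9.682×10^6 Pa.

9.68 MPa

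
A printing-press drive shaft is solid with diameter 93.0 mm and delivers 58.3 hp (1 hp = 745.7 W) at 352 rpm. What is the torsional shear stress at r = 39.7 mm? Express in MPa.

ω = 2π·352/60 = 36.86 rad/s, so T = P/ω = 58.3×745.7 / 36.86 = 1179 N·m.
J = πd⁴/32 = π(0.0930)⁴/32 = 7.344×10^-6 m⁴.
Shear stress varies linearly with radius: τ = T·r/J = 1179 × 0.0397 / 7.344×10^-6 = 6.376×10^6 Pa.

6.38 MPa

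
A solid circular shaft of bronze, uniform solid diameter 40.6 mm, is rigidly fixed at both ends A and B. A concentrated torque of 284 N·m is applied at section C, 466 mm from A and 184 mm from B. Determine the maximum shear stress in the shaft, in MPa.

15.5 MPa

With uniform GJ and both ends fixed, compatibility θ_AC = θ_CB gives T_A·a = T_B·b, together with T_A + T_B = T₀.
T_A = T₀·b/(a+b) = 284.0·184/650.0 = 80.39 N·m; T_B = 203.6 N·m.
τ in each portion: τ_AC = 6.12×10^6 Pa, τ_CB = 1.55×10^7 Pa; maximum is in CB.
τ_max = T_CB·r/J = 203.6·0.0203/2.67×10^-7 = 1.549×10^7 Pa.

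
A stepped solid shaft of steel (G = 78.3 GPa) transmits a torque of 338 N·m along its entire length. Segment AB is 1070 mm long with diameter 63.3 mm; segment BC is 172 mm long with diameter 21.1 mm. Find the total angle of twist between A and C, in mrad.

41.1 mrad

J_AB = π(0.0633)⁴/32 = 1.58×10^-6 m⁴; J_BC = π(0.0211)⁴/32 = 1.95×10^-8 m⁴.
θ = (T/G)·Σ L_i/J_i = (338.0/78.3×10⁹)·(1.07/1.58×10^-6 + 0.172/1.95×10^-8) = 0.04109 rad.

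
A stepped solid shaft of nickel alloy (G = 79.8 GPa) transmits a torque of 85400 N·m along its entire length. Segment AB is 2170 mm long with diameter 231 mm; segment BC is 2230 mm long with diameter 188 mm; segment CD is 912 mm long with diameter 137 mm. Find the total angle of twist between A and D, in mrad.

J_AB = π(0.231)⁴/32 = 2.80×10^-4 m⁴; J_BC = π(0.188)⁴/32 = 1.23×10^-4 m⁴; J_CD = π(0.137)⁴/32 = 3.46×10^-5 m⁴.
θ = (T/G)·Σ L_i/J_i = (85400/79.8×10⁹)·(2.17/2.80×10^-4 + 2.23/1.23×10^-4 + 0.912/3.46×10^-5) = 0.05599 rad.

56.0 mrad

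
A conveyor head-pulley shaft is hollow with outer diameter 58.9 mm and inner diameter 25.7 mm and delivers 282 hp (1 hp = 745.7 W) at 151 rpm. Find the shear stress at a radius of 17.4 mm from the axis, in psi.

29500 psi

ω = 2π·151/60 = 15.81 rad/s, so T = P/ω = 282×745.7 / 15.81 = 13300 N·m.
J = π(d_o⁴ − d_i⁴)/32 = π(0.0589⁴ − 0.0257⁴)/32 = 1.139×10^-6 m⁴.
Shear stress varies linearly with radius: τ = T·r/J = 13300 × 0.0174 / 1.139×10^-6 = 2.032×10^8 Pa.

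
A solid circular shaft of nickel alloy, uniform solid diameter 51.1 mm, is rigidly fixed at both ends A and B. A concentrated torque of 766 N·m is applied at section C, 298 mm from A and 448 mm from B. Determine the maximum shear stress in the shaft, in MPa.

With uniform GJ and both ends fixed, compatibility θ_AC = θ_CB gives T_A·a = T_B·b, together with T_A + T_B = T₀.
T_A = T₀·b/(a+b) = 766.0·448/746.0 = 460.0 N·m; T_B = 306.0 N·m.
τ in each portion: τ_AC = 1.76×10^7 Pa, τ_CB = 1.17×10^7 Pa; maximum is in AC.
τ_max = T_AC·r/J = 460.0·0.0255/6.69×10^-7 = 1.756×10^7 Pa.

17.6 MPa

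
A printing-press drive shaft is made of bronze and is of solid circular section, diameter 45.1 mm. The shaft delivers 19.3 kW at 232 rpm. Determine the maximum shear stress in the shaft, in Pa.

ω = 2π·232/60 = 24.29 rad/s, so T = P/ω = 19.3×10³ / 24.29 = 794.4 N·m.
J = πd⁴/32 = π(0.0451)⁴/32 = 4.062×10^-7 m⁴.
τ_max = T·r/J = 794.4 × 0.0226 / 4.062×10^-7 = 4.410×10^7 Pa.

4.41e7 Pa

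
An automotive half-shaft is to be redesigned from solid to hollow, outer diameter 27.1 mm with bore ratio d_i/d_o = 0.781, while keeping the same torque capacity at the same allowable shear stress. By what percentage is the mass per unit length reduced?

46.8 %

Equal τ_max and T ⇒ the solid shaft needs d_s³ = d_o³(1−k⁴), so d_s = 27.1·(1−0.781⁴)^(1/3) = 23.21 mm.
Area ratio A_h/A_s = d_o²(1−k²)/d_s² = (1−k²)/(1−k⁴)^(2/3) = 0.5319.
Mass saving = 1 − 0.5319 = 46.8 %.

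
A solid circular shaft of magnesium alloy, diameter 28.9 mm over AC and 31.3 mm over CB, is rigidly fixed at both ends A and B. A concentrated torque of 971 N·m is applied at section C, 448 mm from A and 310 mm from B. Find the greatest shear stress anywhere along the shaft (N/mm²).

Compatibility: T_A·a/J_AC = T_B·b/J_CB with T_A + T_B = T₀.
J_AC = 6.85×10^-8 m⁴, J_CB = 9.42×10^-8 m⁴, so T_A = T₀·(J_AC/a)/((J_AC/a)+(J_CB/b)) = 324.9 N·m, T_B = 646.1 N·m.
τ in each portion: τ_AC = 6.86×10^7 Pa, τ_CB = 1.07×10^8 Pa; maximum is in CB.
τ_max = T_CB·r/J = 646.1·0.0157/9.42×10^-8 = 1.073×10^8 Pa.

107 N/mm²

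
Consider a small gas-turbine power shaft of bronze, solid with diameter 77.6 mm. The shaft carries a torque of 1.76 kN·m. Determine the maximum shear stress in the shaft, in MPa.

19.2 MPa

J = πd⁴/32 = π(0.0776)⁴/32 = 3.560×10^-6 m⁴.
τ_max = T·r/J = 1760 × 0.0388 / 3.560×10^-6 = 1.918×10^7 Pa.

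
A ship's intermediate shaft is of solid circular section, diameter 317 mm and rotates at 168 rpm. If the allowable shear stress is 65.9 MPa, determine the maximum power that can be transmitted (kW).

7250 kW

J = πd⁴/32 = π(0.317)⁴/32 = 9.914×10^-4 m⁴.
T_max = τ_allow·J/r = 6.59×10^7 × 9.914×10^-4 / 0.159 = 412200 N·m.
ω = 2π·168/60 = 17.59 rad/s, so P_max = T_max·ω = 7.252×10^6 W.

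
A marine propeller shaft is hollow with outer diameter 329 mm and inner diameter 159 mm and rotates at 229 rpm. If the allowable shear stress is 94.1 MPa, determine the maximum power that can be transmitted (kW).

J = π(d_o⁴ − d_i⁴)/32 = π(0.329⁴ − 0.159⁴)/32 = 1.087×10^-3 m⁴.
T_max = τ_allow·J/r = 9.41×10^7 × 1.087×10^-3 / 0.165 = 622100 N·m.
ω = 2π·229/60 = 23.98 rad/s, so P_max = T_max·ω = 1.492×10^7 W.

14900 kW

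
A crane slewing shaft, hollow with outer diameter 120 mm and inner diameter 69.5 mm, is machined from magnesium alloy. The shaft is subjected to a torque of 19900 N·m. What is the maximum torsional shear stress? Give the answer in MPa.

J = π(d_o⁴ − d_i⁴)/32 = π(0.120⁴ − 0.0695⁴)/32 = 1.807×10^-5 m⁴.
τ_max = T·r/J = 19900 × 0.0600 / 1.807×10^-5 = 6.609×10^7 Pa.

66.1 MPa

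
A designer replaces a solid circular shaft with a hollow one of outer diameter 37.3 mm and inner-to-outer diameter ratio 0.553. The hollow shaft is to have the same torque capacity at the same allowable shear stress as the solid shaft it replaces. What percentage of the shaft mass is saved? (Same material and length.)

Equal τ_max and T ⇒ the solid shaft needs d_s³ = d_o³(1−k⁴), so d_s = 37.3·(1−0.553⁴)^(1/3) = 36.10 mm.
Area ratio A_h/A_s = d_o²(1−k²)/d_s² = (1−k²)/(1−k⁴)^(2/3) = 0.7412.
Mass saving = 1 − 0.7412 = 25.9 %.

25.9 %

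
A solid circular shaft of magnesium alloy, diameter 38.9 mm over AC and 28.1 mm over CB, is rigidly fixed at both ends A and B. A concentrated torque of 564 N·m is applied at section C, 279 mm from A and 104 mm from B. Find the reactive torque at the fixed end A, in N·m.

Compatibility: T_A·a/J_AC = T_B·b/J_CB with T_A + T_B = T₀.
J_AC = 2.25×10^-7 m⁴, J_CB = 6.12×10^-8 m⁴, so T_A = T₀·(J_AC/a)/((J_AC/a)+(J_CB/b)) = 325.9 N·m, T_B = 238.1 N·m.

326 N·m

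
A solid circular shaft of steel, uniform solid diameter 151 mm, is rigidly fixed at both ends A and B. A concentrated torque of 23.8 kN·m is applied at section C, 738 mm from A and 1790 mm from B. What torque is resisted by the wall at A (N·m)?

16900 N·m

With uniform GJ and both ends fixed, compatibility θ_AC = θ_CB gives T_A·a = T_B·b, together with T_A + T_B = T₀.
T_A = T₀·b/(a+b) = 23800·1790/2528 = 16850 N·m; T_B = 6948 N·m.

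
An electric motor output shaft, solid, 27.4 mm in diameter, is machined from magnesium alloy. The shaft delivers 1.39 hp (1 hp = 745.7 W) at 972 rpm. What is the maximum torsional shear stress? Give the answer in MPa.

2.52 MPa

ω = 2π·972/60 = 101.8 rad/s, so T = P/ω = 1.39×745.7 / 101.8 = 10.18 N·m.
J = πd⁴/32 = π(0.0274)⁴/32 = 5.534×10^-8 m⁴.
τ_max = T·r/J = 10.18 × 0.0137 / 5.534×10^-8 = 2.521×10^6 Pa.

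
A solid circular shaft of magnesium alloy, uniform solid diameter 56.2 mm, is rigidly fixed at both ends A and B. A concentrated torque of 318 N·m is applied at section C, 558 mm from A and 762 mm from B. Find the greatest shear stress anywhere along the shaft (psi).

764 psi

With uniform GJ and both ends fixed, compatibility θ_AC = θ_CB gives T_A·a = T_B·b, together with T_A + T_B = T₀.
T_A = T₀·b/(a+b) = 318.0·762/1320 = 183.6 N·m; T_B = 134.4 N·m.
τ in each portion: τ_AC = 5.27×10^6 Pa, τ_CB = 3.86×10^6 Pa; maximum is in AC.
τ_max = T_AC·r/J = 183.6·0.0281/9.79×10^-7 = 5.267×10^6 Pa.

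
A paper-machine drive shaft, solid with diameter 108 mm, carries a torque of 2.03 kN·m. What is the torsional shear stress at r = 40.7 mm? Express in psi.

897 psi

J = πd⁴/32 = π(0.108)⁴/32 = 1.336×10^-5 m⁴.
Shear stress varies linearly with radius: τ = T·r/J = 2030 × 0.0407 / 1.336×10^-5 = 6.186×10^6 Pa.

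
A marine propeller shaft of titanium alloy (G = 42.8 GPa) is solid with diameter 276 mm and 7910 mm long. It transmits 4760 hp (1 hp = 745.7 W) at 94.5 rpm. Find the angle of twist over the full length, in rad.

ω = 2π·94.5/60 = 9.896 rad/s, so T = P/ω = 4760×745.7 / 9.896 = 358700 N·m.
J = πd⁴/32 = π(0.276)⁴/32 = 5.697×10^-4 m⁴.
θ = T·L/(G·J) = 358700 × 7.91 / (42.8×10⁹ × 5.697×10^-4) = 0.1164 rad.

0.116 rad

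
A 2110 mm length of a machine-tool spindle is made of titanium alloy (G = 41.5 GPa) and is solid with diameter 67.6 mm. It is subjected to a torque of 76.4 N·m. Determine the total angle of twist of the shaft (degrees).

J = πd⁴/32 = π(0.0676)⁴/32 = 2.050×10^-6 m⁴.
θ = T·L/(G·J) = 76.40 × 2.11 / (41.5×10⁹ × 2.050×10^-6) = 1.895×10^-3 rad.

0.109°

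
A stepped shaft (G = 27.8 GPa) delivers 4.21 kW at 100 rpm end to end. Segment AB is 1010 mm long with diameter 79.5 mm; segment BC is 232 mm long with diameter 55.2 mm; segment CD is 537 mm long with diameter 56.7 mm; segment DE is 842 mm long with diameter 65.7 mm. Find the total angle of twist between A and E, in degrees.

ω = 2π·100/60 = 10.47 rad/s, so T = P/ω = 4.21×10³ / 10.47 = 402.0 N·m.
J_AB = π(0.0795)⁴/32 = 3.92×10^-6 m⁴; J_BC = π(0.0552)⁴/32 = 9.11×10^-7 m⁴; J_CD = π(0.0567)⁴/32 = 1.01×10^-6 m⁴; J_DE = π(0.0657)⁴/32 = 1.83×10^-6 m⁴.
θ = (T/G)·Σ L_i/J_i = (402.0/27.8×10⁹)·(1.01/3.92×10^-6 + 0.232/9.11×10^-7 + 0.537/1.01×10^-6 + 0.842/1.83×10^-6) = 0.02172 rad.

1.24°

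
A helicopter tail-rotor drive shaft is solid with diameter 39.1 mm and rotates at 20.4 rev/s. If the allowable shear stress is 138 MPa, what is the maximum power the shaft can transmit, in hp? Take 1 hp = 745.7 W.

J = πd⁴/32 = π(0.0391)⁴/32 = 2.295×10^-7 m⁴.
T_max = τ_allow·J/r = 1.38×10^8 × 2.295×10^-7 / 0.0196 = 1620 N·m.
ω = 2π·20.4 = 128.2 rad/s, so P_max = T_max·ω = 2.076×10^5 W.

278 hp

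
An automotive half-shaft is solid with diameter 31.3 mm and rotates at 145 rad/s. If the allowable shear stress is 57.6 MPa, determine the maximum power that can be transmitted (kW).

J = πd⁴/32 = π(0.0313)⁴/32 = 9.423×10^-8 m⁴.
T_max = τ_allow·J/r = 5.76×10^7 × 9.423×10^-8 / 0.0157 = 346.8 N·m.
ω = 145 rad/s, so P_max = T_max·ω = 5.029×10^4 W.

50.3 kW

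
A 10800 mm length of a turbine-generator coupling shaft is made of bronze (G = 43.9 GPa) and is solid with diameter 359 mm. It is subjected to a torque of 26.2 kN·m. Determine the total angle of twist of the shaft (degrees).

0.226°

J = πd⁴/32 = π(0.359)⁴/32 = 1.631×10^-3 m⁴.
θ = T·L/(G·J) = 26200 × 10.8 / (43.9×10⁹ × 1.631×10^-3) = 3.953×10^-3 rad.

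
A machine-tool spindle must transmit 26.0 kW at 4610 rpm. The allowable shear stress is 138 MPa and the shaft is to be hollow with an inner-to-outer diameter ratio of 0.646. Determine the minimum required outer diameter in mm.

ω = 2π·4610/60 = 482.8 rad/s, so T = P/ω = 26.0×10³ / 482.8 = 53.86 N·m.
For a hollow shaft with d_i/d_o = 0.646: τ_max = 16T/(π d_o³ (1−k⁴)), so d_o = [16T/(π τ_allow (1−k⁴))]^(1/3) = [16·53.86/(π·1.38×10^8·0.8258)]^(1/3) = 0.01340 m.

13.4 mm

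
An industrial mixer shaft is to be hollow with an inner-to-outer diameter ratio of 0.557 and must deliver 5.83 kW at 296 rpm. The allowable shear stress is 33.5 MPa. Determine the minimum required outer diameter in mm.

ω = 2π·296/60 = 31.00 rad/s, so T = P/ω = 5.83×10³ / 31.00 = 188.1 N·m.
For a hollow shaft with d_i/d_o = 0.557: τ_max = 16T/(π d_o³ (1−k⁴)), so d_o = [16T/(π τ_allow (1−k⁴))]^(1/3) = [16·188.1/(π·3.35×10^7·0.9037)]^(1/3) = 0.03163 m.

31.6 mm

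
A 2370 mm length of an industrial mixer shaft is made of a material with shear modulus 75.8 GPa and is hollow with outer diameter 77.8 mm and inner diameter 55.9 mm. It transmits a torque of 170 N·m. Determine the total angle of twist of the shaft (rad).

J = π(d_o⁴ − d_i⁴)/32 = π(0.0778⁴ − 0.0559⁴)/32 = 2.638×10^-6 m⁴.
θ = T·L/(G·J) = 170.0 × 2.37 / (75.8×10⁹ × 2.638×10^-6) = 2.015×10^-3 rad.

0.00201 rad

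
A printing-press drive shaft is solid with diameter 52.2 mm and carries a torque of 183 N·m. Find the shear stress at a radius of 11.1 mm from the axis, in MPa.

J = πd⁴/32 = π(0.0522)⁴/32 = 7.289×10^-7 m⁴.
Shear stress varies linearly with radius: τ = T·r/J = 183.0 × 0.0111 / 7.289×10^-7 = 2.787×10^6 Pa.

2.79 MPa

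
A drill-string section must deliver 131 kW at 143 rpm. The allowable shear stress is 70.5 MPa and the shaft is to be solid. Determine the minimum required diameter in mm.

85.8 mm

ω = 2π·143/60 = 14.97 rad/s, so T = P/ω = 131×10³ / 14.97 = 8748 N·m.
For a solid shaft τ_max = 16T/(πd³), so d = (16T/(π τ_allow))^(1/3) = (16·8748/(π·7.05×10^7))^(1/3) = 0.08581 m.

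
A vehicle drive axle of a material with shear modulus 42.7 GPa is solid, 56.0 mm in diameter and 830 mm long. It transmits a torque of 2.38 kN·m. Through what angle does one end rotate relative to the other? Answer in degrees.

J = πd⁴/32 = π(0.0560)⁴/32 = 9.655×10^-7 m⁴.
θ = T·L/(G·J) = 2380 × 0.830 / (42.7×10⁹ × 9.655×10^-7) = 0.04792 rad.

2.75°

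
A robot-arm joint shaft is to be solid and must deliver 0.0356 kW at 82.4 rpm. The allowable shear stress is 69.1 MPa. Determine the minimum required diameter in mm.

6.72 mm

ω = 2π·82.4/60 = 8.629 rad/s, so T = P/ω = 0.0356×10³ / 8.629 = 4.126 N·m.
For a solid shaft τ_max = 16T/(πd³), so d = (16T/(π τ_allow))^(1/3) = (16·4.126/(π·6.91×10^7))^(1/3) = 0.006725 m.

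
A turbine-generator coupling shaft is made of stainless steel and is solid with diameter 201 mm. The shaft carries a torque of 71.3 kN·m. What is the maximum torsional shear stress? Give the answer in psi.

6490 psi

J = πd⁴/32 = π(0.201)⁴/32 = 1.602×10^-4 m⁴.
τ_max = T·r/J = 71300 × 0.101 / 1.602×10^-4 = 4.472×10^7 Pa.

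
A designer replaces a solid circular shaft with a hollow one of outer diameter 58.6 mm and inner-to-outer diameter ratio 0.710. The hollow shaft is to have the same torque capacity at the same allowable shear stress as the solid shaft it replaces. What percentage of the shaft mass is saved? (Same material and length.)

39.7 %

Equal τ_max and T ⇒ the solid shaft needs d_s³ = d_o³(1−k⁴), so d_s = 58.6·(1−0.710⁴)^(1/3) = 53.14 mm.
Area ratio A_h/A_s = d_o²(1−k²)/d_s² = (1−k²)/(1−k⁴)^(2/3) = 0.6029.
Mass saving = 1 − 0.6029 = 39.7 %.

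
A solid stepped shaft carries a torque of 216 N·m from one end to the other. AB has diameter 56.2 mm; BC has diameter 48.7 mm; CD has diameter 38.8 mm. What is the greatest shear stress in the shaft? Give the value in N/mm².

Under the same torque, τ_max = 16T/(πd³) is largest where d is smallest — segment CD (d = 38.8 mm).
τ_max = 16·216.0/(π·(0.0388)³) = 1.883×10^7 Pa.

18.8 N/mm²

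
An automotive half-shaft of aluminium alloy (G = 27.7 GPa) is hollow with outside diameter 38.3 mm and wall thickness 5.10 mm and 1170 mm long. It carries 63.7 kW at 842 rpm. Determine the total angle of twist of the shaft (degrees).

ω = 2π·842/60 = 88.17 rad/s, so T = P/ω = 63.7×10³ / 88.17 = 722.4 N·m.
J = π(d_o⁴ − d_i⁴)/32 = π(0.0383⁴ − 0.0281⁴)/32 = 1.500×10^-7 m⁴.
θ = T·L/(G·J) = 722.4 × 1.17 / (27.7×10⁹ × 1.500×10^-7) = 0.2034 rad.

11.7°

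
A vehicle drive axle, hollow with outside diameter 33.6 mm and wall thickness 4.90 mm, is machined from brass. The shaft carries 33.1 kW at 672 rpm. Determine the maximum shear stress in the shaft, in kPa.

84400 kPa

ω = 2π·672/60 = 70.37 rad/s, so T = P/ω = 33.1×10³ / 70.37 = 470.4 N·m.
J = π(d_o⁴ − d_i⁴)/32 = π(0.0336⁴ − 0.0238⁴)/32 = 9.363×10^-8 m⁴.
τ_max = T·r/J = 470.4 × 0.0168 / 9.363×10^-8 = 8.440×10^7 Pa.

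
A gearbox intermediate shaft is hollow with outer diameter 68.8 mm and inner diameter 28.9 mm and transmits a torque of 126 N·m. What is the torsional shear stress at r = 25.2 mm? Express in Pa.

J = π(d_o⁴ − d_i⁴)/32 = π(0.0688⁴ − 0.0289⁴)/32 = 2.131×10^-6 m⁴.
Shear stress varies linearly with radius: τ = T·r/J = 126.0 × 0.0252 / 2.131×10^-6 = 1.490×10^6 Pa.

1.49e6 Pa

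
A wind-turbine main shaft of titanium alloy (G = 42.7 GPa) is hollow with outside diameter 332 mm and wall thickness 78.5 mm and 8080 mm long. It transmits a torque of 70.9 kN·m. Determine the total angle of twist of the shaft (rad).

0.0122 rad

J = π(d_o⁴ − d_i⁴)/32 = π(0.332⁴ − 0.175⁴)/32 = 1.101×10^-3 m⁴.
θ = T·L/(G·J) = 70900 × 8.08 / (42.7×10⁹ × 1.101×10^-3) = 0.01219 rad.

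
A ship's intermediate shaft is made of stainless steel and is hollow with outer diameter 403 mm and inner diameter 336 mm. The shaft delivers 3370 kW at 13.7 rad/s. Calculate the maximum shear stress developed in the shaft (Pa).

3.70e7 Pa

ω = 13.7 rad/s, so T = P/ω = 3370×10³ / 13.70 = 246000 N·m.
J = π(d_o⁴ − d_i⁴)/32 = π(0.403⁴ − 0.336⁴)/32 = 1.338×10^-3 m⁴.
τ_max = T·r/J = 246000 × 0.202 / 1.338×10^-3 = 3.704×10^7 Pa.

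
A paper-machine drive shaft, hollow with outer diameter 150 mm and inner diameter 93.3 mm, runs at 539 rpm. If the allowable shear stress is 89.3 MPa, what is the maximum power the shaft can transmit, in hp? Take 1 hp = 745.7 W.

J = π(d_o⁴ − d_i⁴)/32 = π(0.150⁴ − 0.0933⁴)/32 = 4.226×10^-5 m⁴.
T_max = τ_allow·J/r = 8.93×10^7 × 4.226×10^-5 / 0.0750 = 50320 N·m.
ω = 2π·539/60 = 56.44 rad/s, so P_max = T_max·ω = 2.840×10^6 W.

3810 hp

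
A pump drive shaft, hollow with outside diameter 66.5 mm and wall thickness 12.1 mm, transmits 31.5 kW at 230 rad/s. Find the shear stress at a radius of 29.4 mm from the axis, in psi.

ω = 230 rad/s, so T = P/ω = 31.5×10³ / 230.0 = 137.0 N·m.
J = π(d_o⁴ − d_i⁴)/32 = π(0.0665⁴ − 0.0423⁴)/32 = 1.606×10^-6 m⁴.
Shear stress varies linearly with radius: τ = T·r/J = 137.0 × 0.0294 / 1.606×10^-6 = 2.508×10^6 Pa.

364 psi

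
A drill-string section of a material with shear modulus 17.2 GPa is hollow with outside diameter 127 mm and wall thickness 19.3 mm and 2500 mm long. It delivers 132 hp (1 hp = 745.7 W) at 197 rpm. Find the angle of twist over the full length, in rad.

0.0355 rad

ω = 2π·197/60 = 20.63 rad/s, so T = P/ω = 132×745.7 / 20.63 = 4771 N·m.
J = π(d_o⁴ − d_i⁴)/32 = π(0.127⁴ − 0.0884⁴)/32 = 1.954×10^-5 m⁴.
θ = T·L/(G·J) = 4771 × 2.50 / (17.2×10⁹ × 1.954×10^-5) = 0.03548 rad.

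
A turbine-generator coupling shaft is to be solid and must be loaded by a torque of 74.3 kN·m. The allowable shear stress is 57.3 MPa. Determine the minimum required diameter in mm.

188 mm

For a solid shaft τ_max = 16T/(πd³), so d = (16T/(π τ_allow))^(1/3) = (16·74300/(π·5.73×10^7))^(1/3) = 0.1876 m.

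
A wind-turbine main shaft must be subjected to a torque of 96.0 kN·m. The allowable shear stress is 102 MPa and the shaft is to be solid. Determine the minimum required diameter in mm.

169 mm

For a solid shaft τ_max = 16T/(πd³), so d = (16T/(π τ_allow))^(1/3) = (16·96000/(π·1.02×10^8))^(1/3) = 0.1686 m.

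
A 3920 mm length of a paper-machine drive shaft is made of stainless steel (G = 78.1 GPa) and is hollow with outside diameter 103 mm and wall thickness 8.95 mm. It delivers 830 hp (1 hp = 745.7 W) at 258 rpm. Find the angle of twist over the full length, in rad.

ω = 2π·258/60 = 27.02 rad/s, so T = P/ω = 830×745.7 / 27.02 = 22910 N·m.
J = π(d_o⁴ − d_i⁴)/32 = π(0.103⁴ − 0.0851⁴)/32 = 5.901×10^-6 m⁴.
θ = T·L/(G·J) = 22910 × 3.92 / (78.1×10⁹ × 5.901×10^-6) = 0.1949 rad.

0.195 rad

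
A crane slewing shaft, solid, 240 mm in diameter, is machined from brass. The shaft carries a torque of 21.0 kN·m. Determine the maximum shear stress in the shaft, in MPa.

J = πd⁴/32 = π(0.240)⁴/32 = 3.257×10^-4 m⁴.
τ_max = T·r/J = 21000 × 0.120 / 3.257×10^-4 = 7.737×10^6 Pa.

7.74 MPa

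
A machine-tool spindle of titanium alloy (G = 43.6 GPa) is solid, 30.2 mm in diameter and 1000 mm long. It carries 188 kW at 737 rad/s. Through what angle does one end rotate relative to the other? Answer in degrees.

ω = 737 rad/s, so T = P/ω = 188×10³ / 737.0 = 255.1 N·m.
J = πd⁴/32 = π(0.0302)⁴/32 = 8.166×10^-8 m⁴.
θ = T·L/(G·J) = 255.1 × 1.00 / (43.6×10⁹ × 8.166×10^-8) = 0.07164 rad.

4.10°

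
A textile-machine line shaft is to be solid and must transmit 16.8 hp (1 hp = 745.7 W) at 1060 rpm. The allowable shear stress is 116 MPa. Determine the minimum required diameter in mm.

17.0 mm

ω = 2π·1060/60 = 111.0 rad/s, so T = P/ω = 16.8×745.7 / 111.0 = 112.9 N·m.
For a solid shaft τ_max = 16T/(πd³), so d = (16T/(π τ_allow))^(1/3) = (16·112.9/(π·1.16×10^8))^(1/3) = 0.01705 m.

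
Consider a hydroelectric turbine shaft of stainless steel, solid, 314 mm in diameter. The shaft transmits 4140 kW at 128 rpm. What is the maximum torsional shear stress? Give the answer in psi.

7370 psi

ω = 2π·128/60 = 13.40 rad/s, so T = P/ω = 4140×10³ / 13.40 = 308900 N·m.
J = πd⁴/32 = π(0.314)⁴/32 = 9.544×10^-4 m⁴.
τ_max = T·r/J = 308900 × 0.157 / 9.544×10^-4 = 5.081×10^7 Pa.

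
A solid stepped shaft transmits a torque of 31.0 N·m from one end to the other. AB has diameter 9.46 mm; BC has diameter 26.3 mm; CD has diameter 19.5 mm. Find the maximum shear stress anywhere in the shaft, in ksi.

27.0 ksi

Under the same torque, τ_max = 16T/(πd³) is largest where d is smallest — segment AB (d = 9.46 mm).
τ_max = 16·31.00/(π·(0.00946)³) = 1.865×10^8 Pa.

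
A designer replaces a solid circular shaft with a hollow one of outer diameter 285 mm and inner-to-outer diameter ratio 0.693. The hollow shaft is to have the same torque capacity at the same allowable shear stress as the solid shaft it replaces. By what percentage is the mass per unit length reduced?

38.1 %

Equal τ_max and T ⇒ the solid shaft needs d_s³ = d_o³(1−k⁴), so d_s = 285·(1−0.693⁴)^(1/3) = 261.1 mm.
Area ratio A_h/A_s = d_o²(1−k²)/d_s² = (1−k²)/(1−k⁴)^(2/3) = 0.6190.
Mass saving = 1 − 0.6190 = 38.1 %.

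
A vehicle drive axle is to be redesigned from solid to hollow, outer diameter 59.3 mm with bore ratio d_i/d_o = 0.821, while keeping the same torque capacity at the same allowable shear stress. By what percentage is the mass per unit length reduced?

Equal τ_max and T ⇒ the solid shaft needs d_s³ = d_o³(1−k⁴), so d_s = 59.3·(1−0.821⁴)^(1/3) = 48.46 mm.
Area ratio A_h/A_s = d_o²(1−k²)/d_s² = (1−k²)/(1−k⁴)^(2/3) = 0.4881.
Mass saving = 1 − 0.4881 = 51.2 %.

51.2 %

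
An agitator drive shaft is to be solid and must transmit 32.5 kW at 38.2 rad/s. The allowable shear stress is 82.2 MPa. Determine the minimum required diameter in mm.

ω = 38.2 rad/s, so T = P/ω = 32.5×10³ / 38.20 = 850.8 N·m.
For a solid shaft τ_max = 16T/(πd³), so d = (16T/(π τ_allow))^(1/3) = (16·850.8/(π·8.22×10^7))^(1/3) = 0.03749 m.

37.5 mm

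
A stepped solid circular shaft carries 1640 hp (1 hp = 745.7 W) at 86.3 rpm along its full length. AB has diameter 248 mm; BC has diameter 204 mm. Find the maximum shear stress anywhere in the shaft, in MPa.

ω = 2π·86.3/60 = 9.037 rad/s, so T = P/ω = 1640×745.7 / 9.037 = 135300 N·m.
Under the same torque, τ_max = 16T/(πd³) is largest where d is smallest — segment BC (d = 204 mm).
τ_max = 16·135300/(π·(0.204)³) = 8.118×10^7 Pa.

81.2 MPa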